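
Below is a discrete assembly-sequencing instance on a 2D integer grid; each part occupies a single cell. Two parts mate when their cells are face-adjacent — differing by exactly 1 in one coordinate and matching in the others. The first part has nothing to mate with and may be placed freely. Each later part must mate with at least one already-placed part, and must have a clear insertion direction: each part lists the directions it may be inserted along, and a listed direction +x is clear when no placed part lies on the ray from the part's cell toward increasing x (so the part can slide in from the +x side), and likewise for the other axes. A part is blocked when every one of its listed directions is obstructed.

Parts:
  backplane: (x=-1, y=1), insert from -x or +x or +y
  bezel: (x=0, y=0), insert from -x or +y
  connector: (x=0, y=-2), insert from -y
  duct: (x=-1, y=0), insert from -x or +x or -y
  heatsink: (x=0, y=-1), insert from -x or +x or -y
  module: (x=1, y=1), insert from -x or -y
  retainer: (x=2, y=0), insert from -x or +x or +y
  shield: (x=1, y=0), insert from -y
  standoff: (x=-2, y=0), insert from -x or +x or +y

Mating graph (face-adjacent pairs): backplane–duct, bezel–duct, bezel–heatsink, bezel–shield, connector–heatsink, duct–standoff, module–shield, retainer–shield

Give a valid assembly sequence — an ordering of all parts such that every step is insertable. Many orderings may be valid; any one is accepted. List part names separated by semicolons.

1. module@(1, 1) [-x clear] — {module}
2. shield@(1, 0) [-y clear] — {module, shield}
3. bezel@(0, 0) [-x clear] — {bezel, module, shield}
4. duct@(-1, 0) [-x clear] — {bezel, duct, module, shield}
5. standoff@(-2, 0) [-x clear] — {bezel, duct, module, shield, standoff}
6. retainer@(2, 0) [+x clear] — {bezel, duct, module, retainer, shield, standoff}
7. backplane@(-1, 1) [-x clear] — {backplane, bezel, duct, module, retainer, shield, standoff}
8. heatsink@(0, -1) [-x clear] — {backplane, bezel, duct, heatsink, module, retainer, shield, standoff}
9. connector@(0, -2) [-y clear] — {backplane, bezel, connector, duct, heatsink, module, retainer, shield, standoff}

module; shield; bezel; duct; standoff; retainer; backplane; heatsink; connector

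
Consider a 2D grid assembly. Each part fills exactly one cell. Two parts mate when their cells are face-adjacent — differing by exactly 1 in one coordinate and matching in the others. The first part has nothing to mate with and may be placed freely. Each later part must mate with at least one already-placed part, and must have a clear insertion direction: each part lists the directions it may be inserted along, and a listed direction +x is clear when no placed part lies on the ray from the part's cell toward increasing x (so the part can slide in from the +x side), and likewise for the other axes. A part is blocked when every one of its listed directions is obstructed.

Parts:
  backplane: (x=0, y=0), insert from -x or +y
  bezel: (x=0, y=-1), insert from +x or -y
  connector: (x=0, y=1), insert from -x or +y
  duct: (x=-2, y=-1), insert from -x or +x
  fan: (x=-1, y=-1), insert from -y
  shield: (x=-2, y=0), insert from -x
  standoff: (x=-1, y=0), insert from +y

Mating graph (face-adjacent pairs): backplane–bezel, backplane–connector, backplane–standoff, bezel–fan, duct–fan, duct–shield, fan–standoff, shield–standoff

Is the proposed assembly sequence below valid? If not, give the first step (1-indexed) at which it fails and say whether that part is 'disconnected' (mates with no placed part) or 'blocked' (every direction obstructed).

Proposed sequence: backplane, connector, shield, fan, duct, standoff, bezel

Invalid at step 3 (disconnected)

1. backplane@(0, 0) [-x clear] — {backplane}
2. connector@(0, 1) [-x clear] — {backplane, connector}
3. shield@(-2, 0) — no placed neighbour ⇒ disconnected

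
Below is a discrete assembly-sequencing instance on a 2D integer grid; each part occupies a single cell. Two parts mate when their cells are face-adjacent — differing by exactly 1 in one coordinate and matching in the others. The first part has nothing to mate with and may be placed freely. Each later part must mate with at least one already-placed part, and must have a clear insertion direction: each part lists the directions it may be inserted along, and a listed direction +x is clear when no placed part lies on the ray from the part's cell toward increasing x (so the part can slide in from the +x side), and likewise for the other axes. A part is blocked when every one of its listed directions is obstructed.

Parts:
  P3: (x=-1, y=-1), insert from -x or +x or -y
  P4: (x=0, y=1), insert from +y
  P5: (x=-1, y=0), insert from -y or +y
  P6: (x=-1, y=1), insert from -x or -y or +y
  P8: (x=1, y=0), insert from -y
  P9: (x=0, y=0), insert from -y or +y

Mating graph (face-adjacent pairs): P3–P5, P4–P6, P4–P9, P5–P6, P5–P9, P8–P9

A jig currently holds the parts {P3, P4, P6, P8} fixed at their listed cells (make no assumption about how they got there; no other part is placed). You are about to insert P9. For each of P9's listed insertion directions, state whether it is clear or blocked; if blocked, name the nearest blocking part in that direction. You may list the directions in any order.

+y: blocked by P4; -y: clear

-y: ray from P9(0, 0) has no placed part ⇒ clear
+y: nearest on ray is P4@(0, 1) ⇒ blocked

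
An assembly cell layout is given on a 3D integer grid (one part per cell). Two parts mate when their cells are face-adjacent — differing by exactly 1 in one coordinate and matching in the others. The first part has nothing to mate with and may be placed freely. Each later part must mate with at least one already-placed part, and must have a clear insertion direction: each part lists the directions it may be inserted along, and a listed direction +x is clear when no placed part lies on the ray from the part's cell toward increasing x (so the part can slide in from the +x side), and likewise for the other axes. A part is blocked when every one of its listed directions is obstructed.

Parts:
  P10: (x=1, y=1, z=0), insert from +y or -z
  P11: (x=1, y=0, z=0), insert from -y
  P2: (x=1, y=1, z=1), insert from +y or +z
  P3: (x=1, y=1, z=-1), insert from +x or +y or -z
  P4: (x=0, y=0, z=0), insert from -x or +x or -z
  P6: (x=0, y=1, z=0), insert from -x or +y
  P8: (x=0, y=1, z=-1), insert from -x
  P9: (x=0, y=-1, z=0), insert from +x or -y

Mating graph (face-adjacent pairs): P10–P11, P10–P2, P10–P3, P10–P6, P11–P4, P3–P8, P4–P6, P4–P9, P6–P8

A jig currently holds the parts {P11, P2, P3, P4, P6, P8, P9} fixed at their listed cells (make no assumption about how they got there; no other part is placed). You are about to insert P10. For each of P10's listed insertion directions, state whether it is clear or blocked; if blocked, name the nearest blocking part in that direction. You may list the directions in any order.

+y: clear; -z: blocked by P3

+y: ray from P10(1, 1, 0) has no placed part ⇒ clear
-z: nearest on ray is P3@(1, 1, -1) ⇒ blocked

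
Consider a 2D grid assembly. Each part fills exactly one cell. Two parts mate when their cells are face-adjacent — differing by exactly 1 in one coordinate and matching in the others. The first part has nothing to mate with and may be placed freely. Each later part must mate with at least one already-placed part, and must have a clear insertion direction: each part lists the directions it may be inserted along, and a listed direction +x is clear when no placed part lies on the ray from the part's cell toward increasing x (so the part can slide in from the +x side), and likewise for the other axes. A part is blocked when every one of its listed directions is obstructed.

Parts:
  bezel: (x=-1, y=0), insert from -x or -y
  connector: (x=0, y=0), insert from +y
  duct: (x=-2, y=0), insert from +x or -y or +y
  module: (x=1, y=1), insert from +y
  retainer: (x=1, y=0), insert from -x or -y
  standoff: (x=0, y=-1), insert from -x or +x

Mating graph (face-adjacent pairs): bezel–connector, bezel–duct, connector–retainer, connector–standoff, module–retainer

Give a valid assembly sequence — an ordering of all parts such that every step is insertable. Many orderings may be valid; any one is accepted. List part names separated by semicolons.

1. standoff@(0, -1) [-x clear] — {standoff}
2. connector@(0, 0) [+y clear] — {connector, standoff}
3. retainer@(1, 0) [-y clear] — {connector, retainer, standoff}
4. bezel@(-1, 0) [-x clear] — {bezel, connector, retainer, standoff}
5. module@(1, 1) [+y clear] — {bezel, connector, module, retainer, standoff}
6. duct@(-2, 0) [-y clear] — {bezel, connector, duct, module, retainer, standoff}

standoff; connector; retainer; bezel; module; duct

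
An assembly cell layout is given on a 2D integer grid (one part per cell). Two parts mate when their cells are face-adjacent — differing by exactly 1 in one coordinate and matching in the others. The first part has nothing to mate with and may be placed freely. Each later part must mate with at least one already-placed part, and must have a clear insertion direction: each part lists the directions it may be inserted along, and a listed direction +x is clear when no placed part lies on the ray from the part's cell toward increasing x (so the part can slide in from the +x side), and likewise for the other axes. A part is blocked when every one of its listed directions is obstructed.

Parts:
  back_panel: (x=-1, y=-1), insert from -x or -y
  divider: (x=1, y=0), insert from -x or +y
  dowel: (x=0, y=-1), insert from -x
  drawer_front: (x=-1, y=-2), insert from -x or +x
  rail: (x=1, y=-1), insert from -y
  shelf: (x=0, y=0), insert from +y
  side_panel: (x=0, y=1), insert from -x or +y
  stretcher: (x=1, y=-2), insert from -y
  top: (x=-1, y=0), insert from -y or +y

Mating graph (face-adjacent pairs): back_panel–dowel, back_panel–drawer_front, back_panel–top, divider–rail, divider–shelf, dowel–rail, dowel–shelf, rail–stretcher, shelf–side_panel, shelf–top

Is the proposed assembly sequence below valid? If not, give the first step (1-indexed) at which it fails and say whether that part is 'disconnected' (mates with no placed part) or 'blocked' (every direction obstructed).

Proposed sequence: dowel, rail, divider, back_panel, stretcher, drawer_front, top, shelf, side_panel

1. dowel@(0, -1) [-x clear] — {dowel}
2. rail@(1, -1) [-y clear] — {dowel, rail}
3. divider@(1, 0) [-x clear] — {divider, dowel, rail}
4. back_panel@(-1, -1) [-x clear] — {back_panel, divider, dowel, rail}
5. stretcher@(1, -2) [-y clear] — {back_panel, divider, dowel, rail, stretcher}
6. drawer_front@(-1, -2) [-x clear] — {back_panel, divider, dowel, drawer_front, rail, stretcher}
7. top@(-1, 0) [+y clear] — {back_panel, divider, dowel, drawer_front, rail, stretcher, top}
8. shelf@(0, 0) [+y clear] — {back_panel, divider, dowel, drawer_front, rail, shelf, stretcher, top}
9. side_panel@(0, 1) [-x clear] — {back_panel, divider, dowel, drawer_front, rail, shelf, side_panel, stretcher, top}

Valid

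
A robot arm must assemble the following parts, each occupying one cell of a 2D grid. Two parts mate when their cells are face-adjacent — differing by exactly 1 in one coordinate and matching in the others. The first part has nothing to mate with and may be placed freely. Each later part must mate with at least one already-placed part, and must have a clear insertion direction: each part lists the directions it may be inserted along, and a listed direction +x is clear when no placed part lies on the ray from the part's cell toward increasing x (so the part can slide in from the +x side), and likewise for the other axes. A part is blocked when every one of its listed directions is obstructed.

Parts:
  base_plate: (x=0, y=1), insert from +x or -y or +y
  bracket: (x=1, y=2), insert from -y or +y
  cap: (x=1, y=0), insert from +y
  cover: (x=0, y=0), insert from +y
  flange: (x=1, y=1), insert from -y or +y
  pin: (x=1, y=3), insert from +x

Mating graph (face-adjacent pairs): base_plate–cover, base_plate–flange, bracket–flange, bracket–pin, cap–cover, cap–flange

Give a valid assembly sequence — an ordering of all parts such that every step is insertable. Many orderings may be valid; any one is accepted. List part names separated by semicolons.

1. cap@(1, 0) [+y clear] — {cap}
2. flange@(1, 1) [+y clear] — {cap, flange}
3. bracket@(1, 2) [+y clear] — {bracket, cap, flange}
4. pin@(1, 3) [+x clear] — {bracket, cap, flange, pin}
5. cover@(0, 0) [+y clear] — {bracket, cap, cover, flange, pin}
6. base_plate@(0, 1) [+y clear] — {base_plate, bracket, cap, cover, flange, pin}

cap; flange; bracket; pin; cover; base_plate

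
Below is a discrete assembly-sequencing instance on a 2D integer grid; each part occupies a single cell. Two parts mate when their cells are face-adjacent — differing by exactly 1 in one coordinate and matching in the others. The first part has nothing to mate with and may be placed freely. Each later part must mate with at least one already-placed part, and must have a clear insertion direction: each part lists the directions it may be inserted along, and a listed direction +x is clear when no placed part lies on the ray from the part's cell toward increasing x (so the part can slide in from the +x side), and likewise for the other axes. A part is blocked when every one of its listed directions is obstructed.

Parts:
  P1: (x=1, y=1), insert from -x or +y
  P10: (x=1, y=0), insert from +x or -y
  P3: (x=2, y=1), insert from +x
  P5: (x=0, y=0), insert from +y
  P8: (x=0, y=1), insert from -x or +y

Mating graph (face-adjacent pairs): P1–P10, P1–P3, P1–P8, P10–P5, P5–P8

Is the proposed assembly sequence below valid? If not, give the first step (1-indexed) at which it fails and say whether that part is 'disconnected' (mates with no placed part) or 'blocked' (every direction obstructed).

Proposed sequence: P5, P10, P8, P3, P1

1. P5@(0, 0) [+y clear] — {P5}
2. P10@(1, 0) [+x clear] — {P10, P5}
3. P8@(0, 1) [-x clear] — {P10, P5, P8}
4. P3@(2, 1) — no placed neighbour ⇒ disconnected

Invalid at step 4 (disconnected)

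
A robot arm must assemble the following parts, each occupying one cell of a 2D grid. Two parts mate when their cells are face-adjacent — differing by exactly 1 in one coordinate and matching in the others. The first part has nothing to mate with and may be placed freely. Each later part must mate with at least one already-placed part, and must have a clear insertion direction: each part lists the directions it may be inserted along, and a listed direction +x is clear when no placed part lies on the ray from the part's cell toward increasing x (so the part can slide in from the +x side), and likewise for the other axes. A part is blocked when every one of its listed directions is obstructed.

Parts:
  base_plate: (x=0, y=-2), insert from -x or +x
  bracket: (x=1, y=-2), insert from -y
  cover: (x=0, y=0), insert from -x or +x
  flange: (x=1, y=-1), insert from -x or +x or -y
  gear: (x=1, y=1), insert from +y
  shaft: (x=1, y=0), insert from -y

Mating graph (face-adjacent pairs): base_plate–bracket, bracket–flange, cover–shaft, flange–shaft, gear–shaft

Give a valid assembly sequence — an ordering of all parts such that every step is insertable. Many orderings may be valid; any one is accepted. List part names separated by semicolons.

gear; shaft; flange; bracket; cover; base_plate

1. gear@(1, 1) [+y clear] — {gear}
2. shaft@(1, 0) [-y clear] — {gear, shaft}
3. flange@(1, -1) [-x clear] — {flange, gear, shaft}
4. bracket@(1, -2) [-y clear] — {bracket, flange, gear, shaft}
5. cover@(0, 0) [-x clear] — {bracket, cover, flange, gear, shaft}
6. base_plate@(0, -2) [-x clear] — {base_plate, bracket, cover, flange, gear, shaft}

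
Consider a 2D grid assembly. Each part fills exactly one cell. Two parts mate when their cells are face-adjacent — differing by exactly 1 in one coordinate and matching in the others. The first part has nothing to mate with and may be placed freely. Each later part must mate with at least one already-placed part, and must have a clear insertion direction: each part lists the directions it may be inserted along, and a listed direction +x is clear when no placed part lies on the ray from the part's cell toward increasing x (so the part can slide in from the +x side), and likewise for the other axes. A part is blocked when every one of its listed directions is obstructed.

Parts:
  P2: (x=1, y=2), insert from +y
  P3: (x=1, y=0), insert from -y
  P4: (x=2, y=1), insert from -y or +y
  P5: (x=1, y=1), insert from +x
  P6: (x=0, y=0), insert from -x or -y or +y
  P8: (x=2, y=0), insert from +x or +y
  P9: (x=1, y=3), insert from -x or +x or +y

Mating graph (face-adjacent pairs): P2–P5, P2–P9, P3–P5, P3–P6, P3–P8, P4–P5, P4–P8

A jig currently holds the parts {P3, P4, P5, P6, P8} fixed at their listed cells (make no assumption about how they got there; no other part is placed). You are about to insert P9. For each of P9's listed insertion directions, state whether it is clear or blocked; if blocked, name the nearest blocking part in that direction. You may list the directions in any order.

-x: ray from P9(1, 3) has no placed part ⇒ clear
+x: ray from P9(1, 3) has no placed part ⇒ clear
+y: ray from P9(1, 3) has no placed part ⇒ clear

+x: clear; +y: clear; -x: clear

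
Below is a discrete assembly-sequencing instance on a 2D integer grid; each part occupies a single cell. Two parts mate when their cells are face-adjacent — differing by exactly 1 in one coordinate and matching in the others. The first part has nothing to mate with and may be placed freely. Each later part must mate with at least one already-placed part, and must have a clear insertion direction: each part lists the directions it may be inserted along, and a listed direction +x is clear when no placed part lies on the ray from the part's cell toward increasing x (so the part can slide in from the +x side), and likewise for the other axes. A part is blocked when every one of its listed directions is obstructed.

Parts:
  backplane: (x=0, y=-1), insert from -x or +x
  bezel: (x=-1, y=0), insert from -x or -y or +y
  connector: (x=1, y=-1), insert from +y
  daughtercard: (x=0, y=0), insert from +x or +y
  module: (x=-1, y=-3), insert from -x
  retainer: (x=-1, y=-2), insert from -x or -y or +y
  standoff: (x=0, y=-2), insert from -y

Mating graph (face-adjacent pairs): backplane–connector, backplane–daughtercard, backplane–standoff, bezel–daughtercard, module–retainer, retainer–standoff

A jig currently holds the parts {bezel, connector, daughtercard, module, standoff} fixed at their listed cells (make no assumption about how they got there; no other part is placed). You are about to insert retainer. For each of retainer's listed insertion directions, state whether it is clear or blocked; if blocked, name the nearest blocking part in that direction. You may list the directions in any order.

+y: blocked by bezel; -x: clear; -y: blocked by module

-x: ray from retainer(-1, -2) has no placed part ⇒ clear
-y: nearest on ray is module@(-1, -3) ⇒ blocked
+y: nearest on ray is bezel@(-1, 0) ⇒ blocked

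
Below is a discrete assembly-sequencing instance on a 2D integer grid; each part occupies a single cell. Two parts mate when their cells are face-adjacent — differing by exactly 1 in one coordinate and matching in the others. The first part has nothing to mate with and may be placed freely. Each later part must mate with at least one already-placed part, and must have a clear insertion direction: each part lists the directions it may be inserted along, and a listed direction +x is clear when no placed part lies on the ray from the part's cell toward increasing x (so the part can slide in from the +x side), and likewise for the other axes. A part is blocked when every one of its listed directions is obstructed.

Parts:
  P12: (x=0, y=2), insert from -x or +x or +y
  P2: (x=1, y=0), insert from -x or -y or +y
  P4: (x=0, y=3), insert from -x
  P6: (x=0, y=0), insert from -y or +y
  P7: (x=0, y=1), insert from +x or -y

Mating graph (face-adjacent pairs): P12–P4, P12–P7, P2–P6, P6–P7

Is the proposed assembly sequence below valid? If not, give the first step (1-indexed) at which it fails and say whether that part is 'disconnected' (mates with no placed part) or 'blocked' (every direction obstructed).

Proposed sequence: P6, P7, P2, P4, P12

Invalid at step 4 (disconnected)

1. P6@(0, 0) [-y clear] — {P6}
2. P7@(0, 1) [+x clear] — {P6, P7}
3. P2@(1, 0) [-y clear] — {P2, P6, P7}
4. P4@(0, 3) — no placed neighbour ⇒ disconnected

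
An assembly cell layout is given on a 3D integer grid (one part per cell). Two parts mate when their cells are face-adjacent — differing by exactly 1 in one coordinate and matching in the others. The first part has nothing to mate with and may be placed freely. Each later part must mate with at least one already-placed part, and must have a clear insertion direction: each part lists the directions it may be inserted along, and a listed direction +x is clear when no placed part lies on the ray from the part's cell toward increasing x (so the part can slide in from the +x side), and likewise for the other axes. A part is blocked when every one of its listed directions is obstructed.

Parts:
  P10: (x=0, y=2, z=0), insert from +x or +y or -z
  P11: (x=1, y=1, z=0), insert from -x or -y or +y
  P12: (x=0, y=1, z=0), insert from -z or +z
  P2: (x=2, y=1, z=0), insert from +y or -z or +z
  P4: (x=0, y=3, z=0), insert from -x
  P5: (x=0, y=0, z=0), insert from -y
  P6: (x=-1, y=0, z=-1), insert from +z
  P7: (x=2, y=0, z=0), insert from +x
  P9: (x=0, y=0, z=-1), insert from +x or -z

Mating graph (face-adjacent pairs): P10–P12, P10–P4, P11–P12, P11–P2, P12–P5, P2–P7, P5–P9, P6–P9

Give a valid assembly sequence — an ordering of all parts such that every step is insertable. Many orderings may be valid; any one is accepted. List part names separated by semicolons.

1. P2@(2, 1, 0) [+y clear] — {P2}
2. P7@(2, 0, 0) [+x clear] — {P2, P7}
3. P11@(1, 1, 0) [-x clear] — {P11, P2, P7}
4. P12@(0, 1, 0) [-z clear] — {P11, P12, P2, P7}
5. P5@(0, 0, 0) [-y clear] — {P11, P12, P2, P5, P7}
6. P9@(0, 0, -1) [+x clear] — {P11, P12, P2, P5, P7, P9}
7. P10@(0, 2, 0) [+x clear] — {P10, P11, P12, P2, P5, P7, P9}
8. P4@(0, 3, 0) [-x clear] — {P10, P11, P12, P2, P4, P5, P7, P9}
9. P6@(-1, 0, -1) [+z clear] — {P10, P11, P12, P2, P4, P5, P6, P7, P9}

P2; P7; P11; P12; P5; P9; P10; P4; P6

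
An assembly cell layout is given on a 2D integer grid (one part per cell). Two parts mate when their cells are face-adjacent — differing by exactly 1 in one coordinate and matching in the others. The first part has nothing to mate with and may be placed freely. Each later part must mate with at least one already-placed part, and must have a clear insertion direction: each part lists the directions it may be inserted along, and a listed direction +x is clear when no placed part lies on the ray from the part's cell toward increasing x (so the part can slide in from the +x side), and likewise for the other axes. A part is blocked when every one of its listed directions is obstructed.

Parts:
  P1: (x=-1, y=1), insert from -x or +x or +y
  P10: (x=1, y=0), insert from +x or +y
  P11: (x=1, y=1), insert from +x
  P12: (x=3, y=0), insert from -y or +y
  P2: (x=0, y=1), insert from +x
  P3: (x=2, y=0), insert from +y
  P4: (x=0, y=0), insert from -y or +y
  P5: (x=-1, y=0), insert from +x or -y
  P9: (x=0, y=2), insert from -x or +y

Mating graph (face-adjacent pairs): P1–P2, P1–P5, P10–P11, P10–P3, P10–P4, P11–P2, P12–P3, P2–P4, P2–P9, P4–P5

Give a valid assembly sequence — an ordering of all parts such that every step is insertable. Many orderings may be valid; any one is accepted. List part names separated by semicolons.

1. P12@(3, 0) [-y clear] — {P12}
2. P3@(2, 0) [+y clear] — {P12, P3}
3. P10@(1, 0) [+y clear] — {P10, P12, P3}
4. P4@(0, 0) [-y clear] — {P10, P12, P3, P4}
5. P2@(0, 1) [+x clear] — {P10, P12, P2, P3, P4}
6. P9@(0, 2) [-x clear] — {P10, P12, P2, P3, P4, P9}
7. P5@(-1, 0) [-y clear] — {P10, P12, P2, P3, P4, P5, P9}
8. P1@(-1, 1) [-x clear] — {P1, P10, P12, P2, P3, P4, P5, P9}
9. P11@(1, 1) [+x clear] — {P1, P10, P11, P12, P2, P3, P4, P5, P9}

P12; P3; P10; P4; P2; P9; P5; P1; P11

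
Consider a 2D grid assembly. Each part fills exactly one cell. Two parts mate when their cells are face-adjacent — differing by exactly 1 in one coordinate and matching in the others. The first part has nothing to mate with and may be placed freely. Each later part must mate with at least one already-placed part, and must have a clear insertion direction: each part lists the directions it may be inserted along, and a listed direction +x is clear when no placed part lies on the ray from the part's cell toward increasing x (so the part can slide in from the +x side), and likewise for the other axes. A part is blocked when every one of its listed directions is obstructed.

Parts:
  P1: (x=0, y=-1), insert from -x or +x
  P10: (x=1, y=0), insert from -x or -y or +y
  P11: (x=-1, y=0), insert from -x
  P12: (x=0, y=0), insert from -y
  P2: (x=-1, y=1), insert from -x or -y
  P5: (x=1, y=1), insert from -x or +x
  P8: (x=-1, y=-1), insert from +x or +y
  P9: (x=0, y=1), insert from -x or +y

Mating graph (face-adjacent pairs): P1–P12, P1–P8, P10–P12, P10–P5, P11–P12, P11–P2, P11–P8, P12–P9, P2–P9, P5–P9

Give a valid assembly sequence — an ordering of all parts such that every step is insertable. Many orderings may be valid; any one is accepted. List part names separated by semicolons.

P12; P1; P8; P9; P5; P2; P10; P11

1. P12@(0, 0) [-y clear] — {P12}
2. P1@(0, -1) [-x clear] — {P1, P12}
3. P8@(-1, -1) [+y clear] — {P1, P12, P8}
4. P9@(0, 1) [-x clear] — {P1, P12, P8, P9}
5. P5@(1, 1) [+x clear] — {P1, P12, P5, P8, P9}
6. P2@(-1, 1) [-x clear] — {P1, P12, P2, P5, P8, P9}
7. P10@(1, 0) [-y clear] — {P1, P10, P12, P2, P5, P8, P9}
8. P11@(-1, 0) [-x clear] — {P1, P10, P11, P12, P2, P5, P8, P9}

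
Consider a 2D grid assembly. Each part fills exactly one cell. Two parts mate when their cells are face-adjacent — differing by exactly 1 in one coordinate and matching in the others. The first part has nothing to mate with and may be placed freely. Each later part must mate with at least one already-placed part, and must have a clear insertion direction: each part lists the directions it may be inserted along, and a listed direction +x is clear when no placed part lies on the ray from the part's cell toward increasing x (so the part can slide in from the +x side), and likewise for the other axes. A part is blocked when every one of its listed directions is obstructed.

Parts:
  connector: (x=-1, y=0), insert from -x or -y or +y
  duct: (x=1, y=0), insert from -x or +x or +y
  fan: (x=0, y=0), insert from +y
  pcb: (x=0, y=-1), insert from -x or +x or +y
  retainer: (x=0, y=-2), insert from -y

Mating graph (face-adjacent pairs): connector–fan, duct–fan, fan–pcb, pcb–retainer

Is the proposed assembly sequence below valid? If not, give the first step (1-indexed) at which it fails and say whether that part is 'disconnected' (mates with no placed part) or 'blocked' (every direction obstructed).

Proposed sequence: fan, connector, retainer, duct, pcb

Invalid at step 3 (disconnected)

1. fan@(0, 0) [+y clear] — {fan}
2. connector@(-1, 0) [-x clear] — {connector, fan}
3. retainer@(0, -2) — no placed neighbour ⇒ disconnected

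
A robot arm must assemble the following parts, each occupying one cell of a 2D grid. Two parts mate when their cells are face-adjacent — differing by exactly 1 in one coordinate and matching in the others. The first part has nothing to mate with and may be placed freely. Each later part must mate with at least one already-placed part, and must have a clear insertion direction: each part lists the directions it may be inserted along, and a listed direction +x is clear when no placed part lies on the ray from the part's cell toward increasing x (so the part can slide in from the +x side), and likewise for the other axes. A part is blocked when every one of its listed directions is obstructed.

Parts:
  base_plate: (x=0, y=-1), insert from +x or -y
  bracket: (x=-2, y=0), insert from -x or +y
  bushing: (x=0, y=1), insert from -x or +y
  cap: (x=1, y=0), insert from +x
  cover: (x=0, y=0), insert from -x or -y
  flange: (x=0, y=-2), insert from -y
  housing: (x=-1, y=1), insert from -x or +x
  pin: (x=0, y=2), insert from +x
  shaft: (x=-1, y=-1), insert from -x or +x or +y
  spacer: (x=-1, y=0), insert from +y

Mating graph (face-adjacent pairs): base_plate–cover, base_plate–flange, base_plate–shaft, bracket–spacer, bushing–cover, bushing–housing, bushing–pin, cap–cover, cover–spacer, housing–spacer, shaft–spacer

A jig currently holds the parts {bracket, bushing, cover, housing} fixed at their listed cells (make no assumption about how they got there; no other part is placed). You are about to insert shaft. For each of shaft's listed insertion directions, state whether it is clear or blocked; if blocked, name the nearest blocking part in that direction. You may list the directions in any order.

+x: clear; +y: blocked by housing; -x: clear

-x: ray from shaft(-1, -1) has no placed part ⇒ clear
+x: ray from shaft(-1, -1) has no placed part ⇒ clear
+y: nearest on ray is housing@(-1, 1) ⇒ blocked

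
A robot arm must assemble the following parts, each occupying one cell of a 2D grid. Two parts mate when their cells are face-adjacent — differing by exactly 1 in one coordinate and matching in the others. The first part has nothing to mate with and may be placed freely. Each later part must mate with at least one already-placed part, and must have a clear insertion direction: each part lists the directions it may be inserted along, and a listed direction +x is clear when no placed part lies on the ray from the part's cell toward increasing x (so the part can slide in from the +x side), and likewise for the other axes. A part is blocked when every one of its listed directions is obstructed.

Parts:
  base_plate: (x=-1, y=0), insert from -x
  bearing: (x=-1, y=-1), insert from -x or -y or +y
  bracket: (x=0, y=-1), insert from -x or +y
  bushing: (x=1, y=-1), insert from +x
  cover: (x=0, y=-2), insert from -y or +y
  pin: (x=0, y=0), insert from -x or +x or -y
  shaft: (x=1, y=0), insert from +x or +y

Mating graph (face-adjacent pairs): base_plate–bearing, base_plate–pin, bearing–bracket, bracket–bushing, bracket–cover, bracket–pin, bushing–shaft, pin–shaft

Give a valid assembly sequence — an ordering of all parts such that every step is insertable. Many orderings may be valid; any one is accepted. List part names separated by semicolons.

1. pin@(0, 0) [-x clear] — {pin}
2. shaft@(1, 0) [+x clear] — {pin, shaft}
3. bushing@(1, -1) [+x clear] — {bushing, pin, shaft}
4. bracket@(0, -1) [-x clear] — {bracket, bushing, pin, shaft}
5. cover@(0, -2) [-y clear] — {bracket, bushing, cover, pin, shaft}
6. bearing@(-1, -1) [-x clear] — {bearing, bracket, bushing, cover, pin, shaft}
7. base_plate@(-1, 0) [-x clear] — {base_plate, bearing, bracket, bushing, cover, pin, shaft}

pin; shaft; bushing; bracket; cover; bearing; base_plate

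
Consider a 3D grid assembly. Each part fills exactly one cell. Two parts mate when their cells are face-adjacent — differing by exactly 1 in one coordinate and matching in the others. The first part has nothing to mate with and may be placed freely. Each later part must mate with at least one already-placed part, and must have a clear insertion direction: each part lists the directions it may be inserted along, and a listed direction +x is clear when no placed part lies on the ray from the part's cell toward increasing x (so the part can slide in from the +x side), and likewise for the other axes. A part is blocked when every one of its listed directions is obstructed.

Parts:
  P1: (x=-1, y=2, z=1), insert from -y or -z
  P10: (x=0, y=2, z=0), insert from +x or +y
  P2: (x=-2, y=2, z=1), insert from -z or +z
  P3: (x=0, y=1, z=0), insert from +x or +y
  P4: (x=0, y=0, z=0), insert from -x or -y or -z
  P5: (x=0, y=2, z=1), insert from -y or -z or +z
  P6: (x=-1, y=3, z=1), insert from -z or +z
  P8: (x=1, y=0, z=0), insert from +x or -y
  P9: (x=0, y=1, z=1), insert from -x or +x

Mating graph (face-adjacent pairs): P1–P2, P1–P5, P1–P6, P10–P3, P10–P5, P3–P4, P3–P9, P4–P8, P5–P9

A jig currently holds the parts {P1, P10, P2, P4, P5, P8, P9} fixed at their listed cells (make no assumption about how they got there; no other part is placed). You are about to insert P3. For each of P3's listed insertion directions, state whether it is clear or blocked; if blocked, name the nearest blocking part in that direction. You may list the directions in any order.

+x: ray from P3(0, 1, 0) has no placed part ⇒ clear
+y: nearest on ray is P10@(0, 2, 0) ⇒ blocked

+x: clear; +y: blocked by P10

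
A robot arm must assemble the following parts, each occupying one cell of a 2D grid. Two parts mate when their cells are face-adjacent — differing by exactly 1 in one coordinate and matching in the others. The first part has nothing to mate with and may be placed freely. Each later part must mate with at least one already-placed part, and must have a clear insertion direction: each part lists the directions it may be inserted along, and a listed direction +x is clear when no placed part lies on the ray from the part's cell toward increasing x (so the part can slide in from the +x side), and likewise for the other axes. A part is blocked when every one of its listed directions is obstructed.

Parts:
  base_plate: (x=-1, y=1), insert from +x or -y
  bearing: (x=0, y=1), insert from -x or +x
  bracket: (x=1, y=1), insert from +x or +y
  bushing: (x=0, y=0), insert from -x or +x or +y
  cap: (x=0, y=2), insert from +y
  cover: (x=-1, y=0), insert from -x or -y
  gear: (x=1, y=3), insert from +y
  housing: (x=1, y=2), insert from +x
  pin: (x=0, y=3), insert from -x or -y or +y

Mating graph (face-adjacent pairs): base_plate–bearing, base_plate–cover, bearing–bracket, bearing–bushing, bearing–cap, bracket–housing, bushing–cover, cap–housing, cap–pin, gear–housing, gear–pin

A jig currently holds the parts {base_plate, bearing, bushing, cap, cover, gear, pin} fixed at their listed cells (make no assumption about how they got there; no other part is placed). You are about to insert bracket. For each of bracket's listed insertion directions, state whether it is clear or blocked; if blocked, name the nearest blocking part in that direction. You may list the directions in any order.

+x: ray from bracket(1, 1) has no placed part ⇒ clear
+y: nearest on ray is gear@(1, 3) ⇒ blocked

+x: clear; +y: blocked by gear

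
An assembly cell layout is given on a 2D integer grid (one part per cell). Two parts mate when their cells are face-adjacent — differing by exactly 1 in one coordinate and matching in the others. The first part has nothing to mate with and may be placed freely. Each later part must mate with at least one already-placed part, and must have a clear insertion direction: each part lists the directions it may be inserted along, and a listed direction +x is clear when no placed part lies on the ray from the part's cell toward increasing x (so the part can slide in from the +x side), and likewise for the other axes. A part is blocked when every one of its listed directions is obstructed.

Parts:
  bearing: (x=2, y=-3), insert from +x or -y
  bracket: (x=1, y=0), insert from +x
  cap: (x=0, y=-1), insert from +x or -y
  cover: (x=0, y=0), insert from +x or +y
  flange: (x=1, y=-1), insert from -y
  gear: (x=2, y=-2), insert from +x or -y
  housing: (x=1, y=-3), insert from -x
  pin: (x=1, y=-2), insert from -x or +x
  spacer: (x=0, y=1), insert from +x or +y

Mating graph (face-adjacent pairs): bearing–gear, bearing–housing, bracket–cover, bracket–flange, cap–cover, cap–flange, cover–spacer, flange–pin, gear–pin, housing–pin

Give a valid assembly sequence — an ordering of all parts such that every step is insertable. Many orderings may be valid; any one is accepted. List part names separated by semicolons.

1. cap@(0, -1) [+x clear] — {cap}
2. cover@(0, 0) [+x clear] — {cap, cover}
3. bracket@(1, 0) [+x clear] — {bracket, cap, cover}
4. spacer@(0, 1) [+x clear] — {bracket, cap, cover, spacer}
5. flange@(1, -1) [-y clear] — {bracket, cap, cover, flange, spacer}
6. pin@(1, -2) [-x clear] — {bracket, cap, cover, flange, pin, spacer}
7. housing@(1, -3) [-x clear] — {bracket, cap, cover, flange, housing, pin, spacer}
8. bearing@(2, -3) [+x clear] — {bearing, bracket, cap, cover, flange, housing, pin, spacer}
9. gear@(2, -2) [+x clear] — {bearing, bracket, cap, cover, flange, gear, housing, pin, spacer}

cap; cover; bracket; spacer; flange; pin; housing; bearing; gear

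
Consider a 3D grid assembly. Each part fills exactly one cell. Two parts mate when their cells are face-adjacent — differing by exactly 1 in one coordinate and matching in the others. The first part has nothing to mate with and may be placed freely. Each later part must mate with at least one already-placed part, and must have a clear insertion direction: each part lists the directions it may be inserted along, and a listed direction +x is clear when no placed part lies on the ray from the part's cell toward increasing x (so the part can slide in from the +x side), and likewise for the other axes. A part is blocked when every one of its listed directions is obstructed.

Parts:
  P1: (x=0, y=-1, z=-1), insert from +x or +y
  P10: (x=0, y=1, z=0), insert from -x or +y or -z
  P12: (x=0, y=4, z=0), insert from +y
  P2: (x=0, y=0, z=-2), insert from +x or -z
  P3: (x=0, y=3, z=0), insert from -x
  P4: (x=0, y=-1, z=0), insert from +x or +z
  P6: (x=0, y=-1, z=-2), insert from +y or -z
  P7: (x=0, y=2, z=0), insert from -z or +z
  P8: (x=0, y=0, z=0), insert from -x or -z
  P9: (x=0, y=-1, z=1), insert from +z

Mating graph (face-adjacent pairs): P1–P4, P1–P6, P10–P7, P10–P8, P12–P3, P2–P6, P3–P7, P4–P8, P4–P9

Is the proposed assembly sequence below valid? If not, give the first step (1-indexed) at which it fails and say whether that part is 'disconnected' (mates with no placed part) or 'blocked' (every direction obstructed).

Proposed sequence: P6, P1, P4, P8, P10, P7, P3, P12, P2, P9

Valid

1. P6@(0, -1, -2) [+y clear] — {P6}
2. P1@(0, -1, -1) [+x clear] — {P1, P6}
3. P4@(0, -1, 0) [+x clear] — {P1, P4, P6}
4. P8@(0, 0, 0) [-x clear] — {P1, P4, P6, P8}
5. P10@(0, 1, 0) [-x clear] — {P1, P10, P4, P6, P8}
6. P7@(0, 2, 0) [-z clear] — {P1, P10, P4, P6, P7, P8}
7. P3@(0, 3, 0) [-x clear] — {P1, P10, P3, P4, P6, P7, P8}
8. P12@(0, 4, 0) [+y clear] — {P1, P10, P12, P3, P4, P6, P7, P8}
9. P2@(0, 0, -2) [+x clear] — {P1, P10, P12, P2, P3, P4, P6, P7, P8}
10. P9@(0, -1, 1) [+z clear] — {P1, P10, P12, P2, P3, P4, P6, P7, P8, P9}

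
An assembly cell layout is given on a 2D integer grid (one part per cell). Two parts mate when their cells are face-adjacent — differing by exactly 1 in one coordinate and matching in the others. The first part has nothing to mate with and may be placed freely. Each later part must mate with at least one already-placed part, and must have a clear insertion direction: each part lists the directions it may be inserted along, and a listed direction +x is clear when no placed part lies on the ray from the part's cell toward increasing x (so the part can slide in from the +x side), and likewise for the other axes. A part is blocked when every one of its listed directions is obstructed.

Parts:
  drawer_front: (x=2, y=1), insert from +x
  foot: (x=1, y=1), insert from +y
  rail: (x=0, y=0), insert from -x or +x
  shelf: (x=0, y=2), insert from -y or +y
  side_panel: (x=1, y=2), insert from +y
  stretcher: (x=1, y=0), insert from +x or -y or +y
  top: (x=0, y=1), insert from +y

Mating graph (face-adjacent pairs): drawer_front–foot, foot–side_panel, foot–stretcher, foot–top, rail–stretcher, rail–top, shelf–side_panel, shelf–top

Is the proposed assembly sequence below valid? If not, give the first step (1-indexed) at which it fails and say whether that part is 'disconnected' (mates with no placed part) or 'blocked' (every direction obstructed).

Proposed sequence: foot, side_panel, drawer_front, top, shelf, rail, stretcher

1. foot@(1, 1) [+y clear] — {foot}
2. side_panel@(1, 2) [+y clear] — {foot, side_panel}
3. drawer_front@(2, 1) [+x clear] — {drawer_front, foot, side_panel}
4. top@(0, 1) [+y clear] — {drawer_front, foot, side_panel, top}
5. shelf@(0, 2) [+y clear] — {drawer_front, foot, shelf, side_panel, top}
6. rail@(0, 0) [-x clear] — {drawer_front, foot, rail, shelf, side_panel, top}
7. stretcher@(1, 0) [+x clear] — {drawer_front, foot, rail, shelf, side_panel, stretcher, top}

Valid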